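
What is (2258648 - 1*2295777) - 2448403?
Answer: -2485532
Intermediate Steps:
(2258648 - 1*2295777) - 2448403 = (2258648 - 2295777) - 2448403 = -37129 - 2448403 = -2485532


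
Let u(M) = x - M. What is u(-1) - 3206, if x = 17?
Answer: -3188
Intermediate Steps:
u(M) = 17 - M
u(-1) - 3206 = (17 - 1*(-1)) - 3206 = (17 + 1) - 3206 = 18 - 3206 = -3188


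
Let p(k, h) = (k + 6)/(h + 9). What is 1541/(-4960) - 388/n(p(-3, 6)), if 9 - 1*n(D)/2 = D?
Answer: -1219751/54560 ≈ -22.356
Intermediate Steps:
p(k, h) = (6 + k)/(9 + h)
n(D) = 18 - 2*D
1541/(-4960) - 388/n(p(-3, 6)) = 1541/(-4960) - 388/(18 - 2*(6 - 3)/(9 + 6)) = 1541*(-1/4960) - 388/(18 - 2*3/15) = -1541/4960 - 388/(18 - 2*3/15) = -1541/4960 - 388/(18 - 2*⅕) = -1541/4960 - 388/(18 - ⅖) = -1541/4960 - 388/88/5 = -1541/4960 - 388*5/88 = -1541/4960 - 485/22 = -1219751/54560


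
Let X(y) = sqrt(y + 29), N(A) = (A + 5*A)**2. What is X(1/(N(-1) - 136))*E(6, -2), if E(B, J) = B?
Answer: 3*sqrt(2899)/5 ≈ 32.305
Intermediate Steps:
N(A) = 36*A**2 (N(A) = (6*A)**2 = 36*A**2)
X(y) = sqrt(29 + y)
X(1/(N(-1) - 136))*E(6, -2) = sqrt(29 + 1/(36*(-1)**2 - 136))*6 = sqrt(29 + 1/(36*1 - 136))*6 = sqrt(29 + 1/(36 - 136))*6 = sqrt(29 + 1/(-100))*6 = sqrt(29 - 1/100)*6 = sqrt(2899/100)*6 = (sqrt(2899)/10)*6 = 3*sqrt(2899)/5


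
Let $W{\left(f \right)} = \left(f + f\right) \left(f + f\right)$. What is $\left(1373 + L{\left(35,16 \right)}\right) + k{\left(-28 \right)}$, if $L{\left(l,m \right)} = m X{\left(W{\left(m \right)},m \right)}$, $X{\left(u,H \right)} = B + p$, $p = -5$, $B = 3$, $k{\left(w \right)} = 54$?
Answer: $1395$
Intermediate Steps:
$W{\left(f \right)} = 4 f^{2}$ ($W{\left(f \right)} = 2 f 2 f = 4 f^{2}$)
$X{\left(u,H \right)} = -2$ ($X{\left(u,H \right)} = 3 - 5 = -2$)
$L{\left(l,m \right)} = - 2 m$ ($L{\left(l,m \right)} = m \left(-2\right) = - 2 m$)
$\left(1373 + L{\left(35,16 \right)}\right) + k{\left(-28 \right)} = \left(1373 - 32\right) + 54 = 1341 + 54 = 1395$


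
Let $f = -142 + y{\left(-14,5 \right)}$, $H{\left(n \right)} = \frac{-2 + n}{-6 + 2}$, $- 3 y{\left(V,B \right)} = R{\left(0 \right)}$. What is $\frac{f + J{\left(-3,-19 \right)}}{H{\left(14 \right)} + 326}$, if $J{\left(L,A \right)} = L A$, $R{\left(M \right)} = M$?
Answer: $- \frac{5}{19} \approx -0.26316$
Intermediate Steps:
$J{\left(L,A \right)} = A L$
$y{\left(V,B \right)} = 0$ ($y{\left(V,B \right)} = \left(- \frac{1}{3}\right) 0 = 0$)
$H{\left(n \right)} = \frac{1}{2} - \frac{n}{4}$ ($H{\left(n \right)} = \frac{-2 + n}{-4} = \left(-2 + n\right) \left(- \frac{1}{4}\right) = \frac{1}{2} - \frac{n}{4}$)
$f = -142$ ($f = -142 + 0 = -142$)
$\frac{f + J{\left(-3,-19 \right)}}{H{\left(14 \right)} + 326} = \frac{-142 - -57}{\left(\frac{1}{2} - \frac{7}{2}\right) + 326} = \frac{-142 + 57}{\left(\frac{1}{2} - \frac{7}{2}\right) + 326} = - \frac{85}{-3 + 326} = - \frac{85}{323} = \left(-85\right) \frac{1}{323} = - \frac{5}{19}$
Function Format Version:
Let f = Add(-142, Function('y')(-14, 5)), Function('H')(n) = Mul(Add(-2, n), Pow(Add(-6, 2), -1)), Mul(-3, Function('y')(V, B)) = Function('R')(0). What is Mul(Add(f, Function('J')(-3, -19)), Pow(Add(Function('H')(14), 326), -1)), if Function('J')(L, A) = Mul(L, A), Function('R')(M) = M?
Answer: Rational(-5, 19) ≈ -0.26316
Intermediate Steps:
Function('J')(L, A) = Mul(A, L)
Function('y')(V, B) = 0 (Function('y')(V, B) = Mul(Rational(-1, 3), 0) = 0)
Function('H')(n) = Add(Rational(1, 2), Mul(Rational(-1, 4), n)) (Function('H')(n) = Mul(Add(-2, n), Pow(-4, -1)) = Mul(Add(-2, n), Rational(-1, 4)) = Add(Rational(1, 2), Mul(Rational(-1, 4), n)))
f = -142 (f = Add(-142, 0) = -142)
Mul(Add(f, Function('J')(-3, -19)), Pow(Add(Function('H')(14), 326), -1)) = Mul(Add(-142, Mul(-19, -3)), Pow(Add(Add(Rational(1, 2), Mul(Rational(-1, 4), 14)), 326), -1)) = Mul(Add(-142, 57), Pow(Add(Add(Rational(1, 2), Rational(-7, 2)), 326), -1)) = Mul(-85, Pow(Add(-3, 326), -1)) = Mul(-85, Pow(323, -1)) = Mul(-85, Rational(1, 323)) = Rational(-5, 19)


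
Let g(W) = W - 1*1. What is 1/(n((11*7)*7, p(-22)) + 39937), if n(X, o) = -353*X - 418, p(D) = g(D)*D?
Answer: -1/150748 ≈ -6.6336e-6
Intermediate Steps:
g(W) = -1 + W (g(W) = W - 1 = -1 + W)
p(D) = D*(-1 + D) (p(D) = (-1 + D)*D = D*(-1 + D))
n(X, o) = -418 - 353*X
1/(n((11*7)*7, p(-22)) + 39937) = 1/((-418 - 353*11*7*7) + 39937) = 1/((-418 - 27181*7) + 39937) = 1/((-418 - 353*539) + 39937) = 1/((-418 - 190267) + 39937) = 1/(-190685 + 39937) = 1/(-150748) = -1/150748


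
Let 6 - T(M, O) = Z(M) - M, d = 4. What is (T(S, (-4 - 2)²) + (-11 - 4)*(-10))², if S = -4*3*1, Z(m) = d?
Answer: 19600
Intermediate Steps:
Z(m) = 4
S = -12 (S = -12*1 = -12)
T(M, O) = 2 + M (T(M, O) = 6 - (4 - M) = 6 + (-4 + M) = 2 + M)
(T(S, (-4 - 2)²) + (-11 - 4)*(-10))² = ((2 - 12) + (-11 - 4)*(-10))² = (-10 - 15*(-10))² = (-10 + 150)² = 140² = 19600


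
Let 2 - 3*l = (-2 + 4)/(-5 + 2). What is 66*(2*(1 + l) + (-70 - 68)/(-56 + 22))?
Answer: 26378/51 ≈ 517.22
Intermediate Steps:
l = 8/9 (l = ⅔ - (-2 + 4)/(3*(-5 + 2)) = ⅔ - 2/(3*(-3)) = ⅔ - 2*(-1)/(3*3) = ⅔ - ⅓*(-⅔) = ⅔ + 2/9 = 8/9 ≈ 0.88889)
66*(2*(1 + l) + (-70 - 68)/(-56 + 22)) = 66*(2*(1 + 8/9) + (-70 - 68)/(-56 + 22)) = 66*(2*(17/9) - 138/(-34)) = 66*(34/9 - 138*(-1/34)) = 66*(34/9 + 69/17) = 66*(1199/153) = 26378/51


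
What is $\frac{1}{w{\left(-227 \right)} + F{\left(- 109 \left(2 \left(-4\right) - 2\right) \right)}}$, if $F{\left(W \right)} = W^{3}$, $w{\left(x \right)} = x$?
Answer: $\frac{1}{1295028773} \approx 7.7218 \cdot 10^{-10}$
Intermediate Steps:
$\frac{1}{w{\left(-227 \right)} + F{\left(- 109 \left(2 \left(-4\right) - 2\right) \right)}} = \frac{1}{-227 + \left(- 109 \left(2 \left(-4\right) - 2\right)\right)^{3}} = \frac{1}{-227 + \left(- 109 \left(-8 - 2\right)\right)^{3}} = \frac{1}{-227 + \left(\left(-109\right) \left(-10\right)\right)^{3}} = \frac{1}{-227 + 1090^{3}} = \frac{1}{-227 + 1295029000} = \frac{1}{1295028773}$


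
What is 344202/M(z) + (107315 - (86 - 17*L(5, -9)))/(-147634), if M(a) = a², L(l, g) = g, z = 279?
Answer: 7080169192/1915329699 ≈ 3.6966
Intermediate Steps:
344202/M(z) + (107315 - (86 - 17*L(5, -9)))/(-147634) = 344202/(279²) + (107315 - (86 - 17*(-9)))/(-147634) = 344202/77841 + (107315 - (86 + 153))*(-1/147634) = 344202*(1/77841) + (107315 - 1*239)*(-1/147634) = 114734/25947 + (107315 - 239)*(-1/147634) = 114734/25947 + 107076*(-1/147634) = 114734/25947 - 53538/73817 = 7080169192/1915329699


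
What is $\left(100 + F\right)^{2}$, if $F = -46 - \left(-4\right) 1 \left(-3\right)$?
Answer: $1764$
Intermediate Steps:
$F = -58$ ($F = -46 - \left(-4\right) \left(-3\right) = -46 - 12 = -58$)
$\left(100 + F\right)^{2} = \left(100 - 58\right)^{2} = 42^{2} = 1764$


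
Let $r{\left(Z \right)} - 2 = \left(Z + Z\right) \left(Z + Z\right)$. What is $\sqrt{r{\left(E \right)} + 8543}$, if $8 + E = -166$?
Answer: $\sqrt{129649} \approx 360.07$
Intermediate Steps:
$E = -174$ ($E = -8 - 166 = -174$)
$r{\left(Z \right)} = 2 + 4 Z^{2}$ ($r{\left(Z \right)} = 2 + \left(Z + Z\right) \left(Z + Z\right) = 2 + 2 Z 2 Z = 2 + 4 Z^{2}$)
$\sqrt{r{\left(E \right)} + 8543} = \sqrt{\left(2 + 4 \left(-174\right)^{2}\right) + 8543} = \sqrt{\left(2 + 4 \cdot 30276\right) + 8543} = \sqrt{\left(2 + 121104\right) + 8543} = \sqrt{121106 + 8543} = \sqrt{129649}$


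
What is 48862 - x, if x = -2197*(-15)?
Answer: 15907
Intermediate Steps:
x = 32955
48862 - x = 48862 - 1*32955 = 48862 - 32955 = 15907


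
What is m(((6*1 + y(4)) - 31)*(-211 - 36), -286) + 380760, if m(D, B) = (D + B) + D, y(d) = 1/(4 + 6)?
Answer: 1963873/5 ≈ 3.9277e+5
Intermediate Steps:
y(d) = ⅒ (y(d) = 1/10 = ⅒)
m(D, B) = B + 2*D (m(D, B) = (B + D) + D = B + 2*D)
m(((6*1 + y(4)) - 31)*(-211 - 36), -286) + 380760 = (-286 + 2*(((6*1 + ⅒) - 31)*(-211 - 36))) + 380760 = (-286 + 2*(((6 + ⅒) - 31)*(-247))) + 380760 = (-286 + 2*((61/10 - 31)*(-247))) + 380760 = (-286 + 2*(-249/10*(-247))) + 380760 = (-286 + 2*(61503/10)) + 380760 = (-286 + 61503/5) + 380760 = 60073/5 + 380760 = 1963873/5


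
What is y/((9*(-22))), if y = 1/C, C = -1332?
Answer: 1/263736 ≈ 3.7917e-6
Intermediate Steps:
y = -1/1332 (y = 1/(-1332) = -1/1332 ≈ -0.00075075)
y/((9*(-22))) = -1/(1332*(9*(-22))) = -1/1332/(-198) = -1/1332*(-1/198) = 1/263736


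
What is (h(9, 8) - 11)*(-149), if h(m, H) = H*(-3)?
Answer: 5215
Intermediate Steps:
h(m, H) = -3*H
(h(9, 8) - 11)*(-149) = (-3*8 - 11)*(-149) = (-24 - 11)*(-149) = -35*(-149) = 5215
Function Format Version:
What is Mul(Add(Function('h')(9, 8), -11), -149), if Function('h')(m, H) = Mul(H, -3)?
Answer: 5215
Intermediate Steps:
Function('h')(m, H) = Mul(-3, H)
Mul(Add(Function('h')(9, 8), -11), -149) = Mul(Add(Mul(-3, 8), -11), -149) = Mul(Add(-24, -11), -149) = Mul(-35, -149) = 5215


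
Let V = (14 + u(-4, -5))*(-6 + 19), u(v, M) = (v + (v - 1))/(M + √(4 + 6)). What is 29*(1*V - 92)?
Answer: 3741 + 1131*√10/5 ≈ 4456.3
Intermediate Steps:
u(v, M) = (-1 + 2*v)/(M + √10) (u(v, M) = (v + (-1 + v))/(M + √10) = (-1 + 2*v)/(M + √10))
V = 182 - 117/(-5 + √10) (V = (14 + (-1 + 2*(-4))/(-5 + √10))*(-6 + 19) = (14 + (-1 - 8)/(-5 + √10))*13 = (14 - 9/(-5 + √10))*13 = 182 - 117/(-5 + √10) ≈ 245.67)
29*(1*V - 92) = 29*(1*(221 + 39*√10/5) - 92) = 29*((221 + 39*√10/5) - 92) = 29*(129 + 39*√10/5) = 3741 + 1131*√10/5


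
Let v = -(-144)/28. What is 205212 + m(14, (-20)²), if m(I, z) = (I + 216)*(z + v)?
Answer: 2088764/7 ≈ 2.9840e+5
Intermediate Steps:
v = 36/7 (v = -(-144)/28 = -8*(-9/14) = 36/7 ≈ 5.1429)
m(I, z) = (216 + I)*(36/7 + z) (m(I, z) = (I + 216)*(z + 36/7) = (216 + I)*(36/7 + z))
205212 + m(14, (-20)²) = 205212 + (7776/7 + 216*(-20)² + (36/7)*14 + 14*(-20)²) = 205212 + (7776/7 + 216*400 + 72 + 14*400) = 205212 + (7776/7 + 86400 + 72 + 5600) = 205212 + 652280/7 = 2088764/7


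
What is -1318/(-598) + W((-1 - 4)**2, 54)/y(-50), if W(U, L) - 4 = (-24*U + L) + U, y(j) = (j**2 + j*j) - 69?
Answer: 3094946/1474369 ≈ 2.0992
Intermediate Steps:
y(j) = -69 + 2*j**2 (y(j) = (j**2 + j**2) - 69 = 2*j**2 - 69 = -69 + 2*j**2)
W(U, L) = 4 + L - 23*U (W(U, L) = 4 + ((-24*U + L) + U) = 4 + ((L - 24*U) + U) = 4 + (L - 23*U) = 4 + L - 23*U)
-1318/(-598) + W((-1 - 4)**2, 54)/y(-50) = -1318/(-598) + (4 + 54 - 23*(-1 - 4)**2)/(-69 + 2*(-50)**2) = -1318*(-1/598) + (4 + 54 - 23*(-5)**2)/(-69 + 2*2500) = 659/299 + (4 + 54 - 23*25)/(-69 + 5000) = 659/299 + (4 + 54 - 575)/4931 = 659/299 - 517*1/4931 = 659/299 - 517/4931 = 3094946/1474369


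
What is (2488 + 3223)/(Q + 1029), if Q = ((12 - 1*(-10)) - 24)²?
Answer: 5711/1033 ≈ 5.5286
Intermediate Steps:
Q = 4 (Q = ((12 + 10) - 24)² = (22 - 24)² = (-2)² = 4)
(2488 + 3223)/(Q + 1029) = (2488 + 3223)/(4 + 1029) = 5711/1033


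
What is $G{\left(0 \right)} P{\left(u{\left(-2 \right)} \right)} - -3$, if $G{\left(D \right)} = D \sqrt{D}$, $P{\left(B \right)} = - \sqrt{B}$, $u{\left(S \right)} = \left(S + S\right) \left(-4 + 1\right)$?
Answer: $3$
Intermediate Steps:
$u{\left(S \right)} = - 6 S$ ($u{\left(S \right)} = 2 S \left(-3\right) = - 6 S$)
$G{\left(D \right)} = D^{\frac{3}{2}}$
$G{\left(0 \right)} P{\left(u{\left(-2 \right)} \right)} - -3 = 0^{\frac{3}{2}} \left(- \sqrt{\left(-6\right) \left(-2\right)}\right) - -3 = 0 \left(- \sqrt{12}\right) + \left(-1 + 4\right) = 0 \left(- 2 \sqrt{3}\right) + 3 = 0 + 3 = 3$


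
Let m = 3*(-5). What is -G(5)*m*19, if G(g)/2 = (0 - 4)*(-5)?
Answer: 11400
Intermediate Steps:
m = -15
G(g) = 40 (G(g) = 2*((0 - 4)*(-5)) = 2*(-4*(-5)) = 2*20 = 40)
-G(5)*m*19 = -40*(-15)*19 = -(-600)*19 = -1*(-11400) = 11400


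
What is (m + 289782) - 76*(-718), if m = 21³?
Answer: 353611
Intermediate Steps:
m = 9261
(m + 289782) - 76*(-718) = (9261 + 289782) - 76*(-718) = 299043 + 54568 = 353611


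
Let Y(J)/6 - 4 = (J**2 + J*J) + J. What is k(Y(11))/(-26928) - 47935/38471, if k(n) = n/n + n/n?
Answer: -37966783/30469032 ≈ -1.2461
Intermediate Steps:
Y(J) = 24 + 6*J + 12*J**2 (Y(J) = 24 + 6*((J**2 + J*J) + J) = 24 + 6*((J**2 + J**2) + J) = 24 + 6*(2*J**2 + J) = 24 + 6*(J + 2*J**2) = 24 + (6*J + 12*J**2) = 24 + 6*J + 12*J**2)
k(n) = 2 (k(n) = 1 + 1 = 2)
k(Y(11))/(-26928) - 47935/38471 = 2/(-26928) - 47935/38471 = 2*(-1/26928) - 47935*1/38471 = -1/13464 - 47935/38471 = -37966783/30469032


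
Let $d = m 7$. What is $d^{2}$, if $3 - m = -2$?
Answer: $1225$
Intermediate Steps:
$m = 5$ ($m = 3 - -2 = 3 + 2 = 5$)
$d = 35$ ($d = 5 \cdot 7 = 35$)
$d^{2} = 35^{2} = 1225$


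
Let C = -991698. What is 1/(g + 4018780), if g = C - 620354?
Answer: 1/2406728 ≈ 4.1550e-7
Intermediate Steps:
g = -1612052 (g = -991698 - 620354 = -1612052)
1/(g + 4018780) = 1/(-1612052 + 4018780) = 1/2406728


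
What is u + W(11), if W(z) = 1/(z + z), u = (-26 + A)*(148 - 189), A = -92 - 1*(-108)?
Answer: 9021/22 ≈ 410.05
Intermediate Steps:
A = 16 (A = -92 + 108 = 16)
u = 410 (u = (-26 + 16)*(148 - 189) = -10*(-41) = 410)
W(z) = 1/(2*z)
u + W(11) = 410 + (1/2)/11 = 410 + (1/2)*(1/11) = 410 + 1/22 = 9021/22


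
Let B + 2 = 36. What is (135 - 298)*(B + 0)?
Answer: -5542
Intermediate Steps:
B = 34 (B = -2 + 36 = 34)
(135 - 298)*(B + 0) = (135 - 298)*(34 + 0) = -163*34 = -5542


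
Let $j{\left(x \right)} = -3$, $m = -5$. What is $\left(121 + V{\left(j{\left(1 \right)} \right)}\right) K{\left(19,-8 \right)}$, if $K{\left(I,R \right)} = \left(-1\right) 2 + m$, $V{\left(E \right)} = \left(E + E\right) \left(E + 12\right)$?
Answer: $-469$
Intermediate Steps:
$V{\left(E \right)} = 2 E \left(12 + E\right)$
$K{\left(I,R \right)} = -7$ ($K{\left(I,R \right)} = \left(-1\right) 2 - 5 = -2 - 5 = -7$)
$\left(121 + V{\left(j{\left(1 \right)} \right)}\right) K{\left(19,-8 \right)} = \left(121 + 2 \left(-3\right) \left(12 - 3\right)\right) \left(-7\right) = \left(121 + 2 \left(-3\right) 9\right) \left(-7\right) = \left(121 - 54\right) \left(-7\right) = 67 \left(-7\right) = -469$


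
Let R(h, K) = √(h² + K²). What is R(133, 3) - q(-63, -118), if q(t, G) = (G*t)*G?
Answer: 877212 + √17698 ≈ 8.7735e+5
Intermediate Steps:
R(h, K) = √(K² + h²)
q(t, G) = t*G²
R(133, 3) - q(-63, -118) = √(3² + 133²) - (-63)*(-118)² = √(9 + 17689) - (-63)*13924 = √17698 - 1*(-877212) = √17698 + 877212 = 877212 + √17698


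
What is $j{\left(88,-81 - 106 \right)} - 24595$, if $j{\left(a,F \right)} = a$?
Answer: $-24507$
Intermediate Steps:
$j{\left(88,-81 - 106 \right)} - 24595 = 88 - 24595 = -24507$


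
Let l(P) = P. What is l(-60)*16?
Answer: -960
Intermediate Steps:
l(-60)*16 = -60*16 = -960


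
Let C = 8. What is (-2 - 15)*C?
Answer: -136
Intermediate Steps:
(-2 - 15)*C = (-2 - 15)*8 = -17*8 = -136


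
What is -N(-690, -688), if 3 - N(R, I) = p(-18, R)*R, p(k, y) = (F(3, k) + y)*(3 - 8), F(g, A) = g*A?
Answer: -2566803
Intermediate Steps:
F(g, A) = A*g
p(k, y) = -15*k - 5*y (p(k, y) = (k*3 + y)*(3 - 8) = (3*k + y)*(-5) = (y + 3*k)*(-5) = -15*k - 5*y)
N(R, I) = 3 - R*(270 - 5*R) (N(R, I) = 3 - (-15*(-18) - 5*R)*R = 3 - (270 - 5*R)*R = 3 - R*(270 - 5*R))
-N(-690, -688) = -(3 + 5*(-690)*(-54 - 690)) = -(3 + 5*(-690)*(-744)) = -(3 + 2566800) = -1*2566803 = -2566803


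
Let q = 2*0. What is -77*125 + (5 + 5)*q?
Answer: -9625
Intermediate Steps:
q = 0
-77*125 + (5 + 5)*q = -77*125 + (5 + 5)*0 = -9625 + 10*0 = -9625 + 0 = -9625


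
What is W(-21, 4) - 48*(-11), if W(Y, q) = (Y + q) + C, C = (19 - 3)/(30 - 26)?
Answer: 515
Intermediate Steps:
C = 4 (C = 16/4 = 16*(¼) = 4)
W(Y, q) = 4 + Y + q (W(Y, q) = (Y + q) + 4 = 4 + Y + q)
W(-21, 4) - 48*(-11) = (4 - 21 + 4) - 48*(-11) = -13 + 528 = 515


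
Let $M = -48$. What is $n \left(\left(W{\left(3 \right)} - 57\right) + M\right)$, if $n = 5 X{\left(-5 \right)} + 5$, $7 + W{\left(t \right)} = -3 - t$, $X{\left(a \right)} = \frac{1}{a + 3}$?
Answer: $-295$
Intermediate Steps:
$X{\left(a \right)} = \frac{1}{3 + a}$
$W{\left(t \right)} = -10 - t$ ($W{\left(t \right)} = -7 - \left(3 + t\right) = -10 - t$)
$n = \frac{5}{2}$ ($n = \frac{5}{3 - 5} + 5 = \frac{5}{-2} + 5 = 5 \left(- \frac{1}{2}\right) + 5 = - \frac{5}{2} + 5 = \frac{5}{2} \approx 2.5$)
$n \left(\left(W{\left(3 \right)} - 57\right) + M\right) = \frac{5 \left(\left(\left(-10 - 3\right) - 57\right) - 48\right)}{2} = \frac{5 \left(\left(-13 - 57\right) - 48\right)}{2} = \frac{5 \left(-70 - 48\right)}{2} = \frac{5}{2} \left(-118\right) = -295$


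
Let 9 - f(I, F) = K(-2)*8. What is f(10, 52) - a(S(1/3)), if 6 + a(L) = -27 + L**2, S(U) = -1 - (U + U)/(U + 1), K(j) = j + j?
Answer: 287/4 ≈ 71.750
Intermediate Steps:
K(j) = 2*j
S(U) = -1 - 2*U/(1 + U)
f(I, F) = 41 (f(I, F) = 9 - 2*(-2)*8 = 9 - (-4)*8 = 9 - 1*(-32) = 9 + 32 = 41)
a(L) = -33 + L**2 (a(L) = -6 + (-27 + L**2) = -33 + L**2)
f(10, 52) - a(S(1/3)) = 41 - (-33 + ((-1 - 3/3)/(1 + 1/3))**2) = 41 - (-33 + ((-1 - 3*1/3)/(1 + 1/3))**2) = 41 - (-33 + ((-1 - 1)/(4/3))**2) = 41 - (-33 + ((3/4)*(-2))**2) = 41 - (-33 + (-3/2)**2) = 41 - (-33 + 9/4) = 41 - 1*(-123/4) = 41 + 123/4 = 287/4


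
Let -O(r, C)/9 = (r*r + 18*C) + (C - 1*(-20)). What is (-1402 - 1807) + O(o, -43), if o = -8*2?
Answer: 1660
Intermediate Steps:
o = -16
O(r, C) = -180 - 171*C - 9*r² (O(r, C) = -9*((r*r + 18*C) + (C - 1*(-20))) = -9*((r² + 18*C) + (C + 20)) = -9*((r² + 18*C) + (20 + C)) = -9*(20 + r² + 19*C) = -180 - 171*C - 9*r²)
(-1402 - 1807) + O(o, -43) = (-1402 - 1807) + (-180 - 171*(-43) - 9*(-16)²) = -3209 + (-180 + 7353 - 9*256) = -3209 + (-180 + 7353 - 2304) = -3209 + 4869 = 1660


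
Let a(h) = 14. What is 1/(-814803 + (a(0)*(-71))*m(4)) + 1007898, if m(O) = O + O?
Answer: 829253118989/822755 ≈ 1.0079e+6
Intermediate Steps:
m(O) = 2*O
1/(-814803 + (a(0)*(-71))*m(4)) + 1007898 = 1/(-814803 + (14*(-71))*(2*4)) + 1007898 = 1/(-814803 - 994*8) + 1007898 = 1/(-814803 - 7952) + 1007898 = 1/(-822755) + 1007898 = -1/822755 + 1007898 = 829253118989/822755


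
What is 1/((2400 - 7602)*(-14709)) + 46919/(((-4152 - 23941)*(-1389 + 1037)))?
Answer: 1795037160539/378324339760224 ≈ 0.0047447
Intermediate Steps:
1/((2400 - 7602)*(-14709)) + 46919/(((-4152 - 23941)*(-1389 + 1037))) = -1/14709/(-5202) + 46919/((-28093*(-352))) = -1/5202*(-1/14709) + 46919/9888736 = 1/76516218 + 46919*(1/9888736) = 1/76516218 + 46919/9888736 = 1795037160539/378324339760224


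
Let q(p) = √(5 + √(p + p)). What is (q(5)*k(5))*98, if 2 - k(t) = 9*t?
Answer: -4214*√(5 + √10) ≈ -12039.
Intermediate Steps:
k(t) = 2 - 9*t
q(p) = √(5 + √2*√p) (q(p) = √(5 + √(2*p)) = √(5 + √2*√p))
(q(5)*k(5))*98 = (√(5 + √2*√5)*(2 - 9*5))*98 = (√(5 + √10)*(2 - 45))*98 = (√(5 + √10)*(-43))*98 = -43*√(5 + √10)*98 = -4214*√(5 + √10)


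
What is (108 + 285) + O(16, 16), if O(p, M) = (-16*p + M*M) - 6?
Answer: 387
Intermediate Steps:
O(p, M) = -6 + M² - 16*p (O(p, M) = (-16*p + M²) - 6 = (M² - 16*p) - 6 = -6 + M² - 16*p)
(108 + 285) + O(16, 16) = (108 + 285) + (-6 + 16² - 16*16) = 393 + (-6 + 256 - 256) = 393 - 6 = 387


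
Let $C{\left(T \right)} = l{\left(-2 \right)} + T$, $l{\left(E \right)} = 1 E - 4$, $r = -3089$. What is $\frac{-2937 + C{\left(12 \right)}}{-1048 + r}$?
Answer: $\frac{977}{1379} \approx 0.70848$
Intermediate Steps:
$l{\left(E \right)} = -4 + E$ ($l{\left(E \right)} = E - 4 = -4 + E$)
$C{\left(T \right)} = -6 + T$ ($C{\left(T \right)} = \left(-4 - 2\right) + T = -6 + T$)
$\frac{-2937 + C{\left(12 \right)}}{-1048 + r} = \frac{-2937 + \left(-6 + 12\right)}{-1048 - 3089} = \frac{-2937 + 6}{-4137} = \left(-2931\right) \left(- \frac{1}{4137}\right) = \frac{977}{1379}$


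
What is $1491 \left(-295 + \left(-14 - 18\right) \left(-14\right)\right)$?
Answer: $228123$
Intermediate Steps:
$1491 \left(-295 + \left(-14 - 18\right) \left(-14\right)\right) = 1491 \left(-295 - -448\right) = 1491 \left(-295 + 448\right) = 1491 \cdot 153 = 228123$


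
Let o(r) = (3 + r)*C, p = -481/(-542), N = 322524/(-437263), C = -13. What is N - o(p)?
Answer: 11802262825/236996546 ≈ 49.799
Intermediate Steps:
N = -322524/437263 (N = 322524*(-1/437263) = -322524/437263 ≈ -0.73760)
p = 481/542 (p = -481*(-1/542) = 481/542 ≈ 0.88745)
o(r) = -39 - 13*r (o(r) = (3 + r)*(-13) = -39 - 13*r)
N - o(p) = -322524/437263 - (-39 - 13*481/542) = -322524/437263 - (-39 - 6253/542) = -322524/437263 - 1*(-27391/542) = -322524/437263 + 27391/542 = 11802262825/236996546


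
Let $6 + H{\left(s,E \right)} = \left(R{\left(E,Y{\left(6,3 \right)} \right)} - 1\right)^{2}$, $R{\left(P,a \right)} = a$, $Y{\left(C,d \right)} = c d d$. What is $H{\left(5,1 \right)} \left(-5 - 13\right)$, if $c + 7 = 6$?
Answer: $-1692$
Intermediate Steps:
$c = -1$ ($c = -7 + 6 = -1$)
$Y{\left(C,d \right)} = - d^{2}$ ($Y{\left(C,d \right)} = - d d = - d^{2}$)
$H{\left(s,E \right)} = 94$ ($H{\left(s,E \right)} = -6 + \left(- 3^{2} - 1\right)^{2} = -6 + \left(\left(-1\right) 9 - 1\right)^{2} = -6 + \left(-9 - 1\right)^{2} = -6 + \left(-10\right)^{2} = -6 + 100 = 94$)
$H{\left(5,1 \right)} \left(-5 - 13\right) = 94 \left(-5 - 13\right) = 94 \left(-18\right) = -1692$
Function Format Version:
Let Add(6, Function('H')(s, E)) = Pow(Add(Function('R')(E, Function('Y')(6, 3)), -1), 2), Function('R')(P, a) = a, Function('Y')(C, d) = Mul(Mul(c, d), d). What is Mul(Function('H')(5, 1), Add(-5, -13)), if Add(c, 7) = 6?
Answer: -1692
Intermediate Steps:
c = -1 (c = Add(-7, 6) = -1)
Function('Y')(C, d) = Mul(-1, Pow(d, 2)) (Function('Y')(C, d) = Mul(Mul(-1, d), d) = Mul(-1, Pow(d, 2)))
Function('H')(s, E) = 94 (Function('H')(s, E) = Add(-6, Pow(Add(Mul(-1, Pow(3, 2)), -1), 2)) = Add(-6, Pow(Add(Mul(-1, 9), -1), 2)) = Add(-6, Pow(Add(-9, -1), 2)) = Add(-6, Pow(-10, 2)) = Add(-6, 100) = 94)
Mul(Function('H')(5, 1), Add(-5, -13)) = Mul(94, Add(-5, -13)) = Mul(94, -18) = -1692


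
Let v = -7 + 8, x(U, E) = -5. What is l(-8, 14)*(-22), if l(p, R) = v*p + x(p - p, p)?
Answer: 286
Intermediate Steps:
v = 1
l(p, R) = -5 + p (l(p, R) = 1*p - 5 = p - 5 = -5 + p)
l(-8, 14)*(-22) = (-5 - 8)*(-22) = -13*(-22) = 286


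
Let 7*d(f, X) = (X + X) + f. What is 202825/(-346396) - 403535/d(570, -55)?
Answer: -1063667031/173198 ≈ -6141.3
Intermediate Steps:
d(f, X) = f/7 + 2*X/7 (d(f, X) = ((X + X) + f)/7 = (2*X + f)/7 = (f + 2*X)/7 = f/7 + 2*X/7)
202825/(-346396) - 403535/d(570, -55) = 202825/(-346396) - 403535/((1/7)*570 + (2/7)*(-55)) = 202825*(-1/346396) - 403535/(570/7 - 110/7) = -202825/346396 - 403535/460/7 = -202825/346396 - 403535*7/460 = -202825/346396 - 24563/4 = -1063667031/173198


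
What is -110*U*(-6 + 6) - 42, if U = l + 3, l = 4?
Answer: -42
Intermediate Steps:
U = 7 (U = 4 + 3 = 7)
-110*U*(-6 + 6) - 42 = -770*(-6 + 6) - 42 = -770*0 - 42 = -110*0 - 42 = 0 - 42 = -42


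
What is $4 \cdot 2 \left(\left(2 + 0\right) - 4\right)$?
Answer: $-16$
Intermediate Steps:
$4 \cdot 2 \left(\left(2 + 0\right) - 4\right) = 8 \left(2 - 4\right) = 8 \left(-2\right) = -16$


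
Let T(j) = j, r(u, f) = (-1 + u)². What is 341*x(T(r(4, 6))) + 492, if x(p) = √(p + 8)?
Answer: 492 + 341*√17 ≈ 1898.0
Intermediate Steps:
x(p) = √(8 + p)
341*x(T(r(4, 6))) + 492 = 341*√(8 + (-1 + 4)²) + 492 = 341*√(8 + 3²) + 492 = 341*√(8 + 9) + 492 = 341*√17 + 492 = 492 + 341*√17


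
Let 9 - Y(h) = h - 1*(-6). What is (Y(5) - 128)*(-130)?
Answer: 16900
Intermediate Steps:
Y(h) = 3 - h (Y(h) = 9 - (h - 1*(-6)) = 9 - (h + 6) = 9 - (6 + h) = 9 + (-6 - h) = 3 - h)
(Y(5) - 128)*(-130) = ((3 - 1*5) - 128)*(-130) = ((3 - 5) - 128)*(-130) = (-2 - 128)*(-130) = -130*(-130) = 16900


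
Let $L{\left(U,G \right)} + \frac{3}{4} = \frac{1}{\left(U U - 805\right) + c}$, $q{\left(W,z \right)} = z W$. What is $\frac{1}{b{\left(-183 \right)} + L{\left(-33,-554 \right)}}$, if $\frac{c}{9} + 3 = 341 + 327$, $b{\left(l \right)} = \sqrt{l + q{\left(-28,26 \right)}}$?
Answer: $- \frac{471504028}{573195614745} - \frac{628805776 i \sqrt{911}}{573195614745} \approx -0.00082259 - 0.033111 i$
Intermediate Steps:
$q{\left(W,z \right)} = W z$
$b{\left(l \right)} = \sqrt{-728 + l}$ ($b{\left(l \right)} = \sqrt{l - 728} = \sqrt{-728 + l}$)
$c = 5985$ ($c = -27 + 9 \left(341 + 327\right) = -27 + 9 \cdot 668 = -27 + 6012 = 5985$)
$L{\left(U,G \right)} = - \frac{3}{4} + \frac{1}{5180 + U^{2}}$ ($L{\left(U,G \right)} = - \frac{3}{4} + \frac{1}{\left(U U - 805\right) + 5985} = - \frac{3}{4} + \frac{1}{\left(U^{2} - 805\right) + 5985} = - \frac{3}{4} + \frac{1}{\left(-805 + U^{2}\right) + 5985} = - \frac{3}{4} + \frac{1}{5180 + U^{2}}$)
$\frac{1}{b{\left(-183 \right)} + L{\left(-33,-554 \right)}} = \frac{1}{\sqrt{-728 - 183} + \frac{-15536 - 3 \left(-33\right)^{2}}{4 \left(5180 + \left(-33\right)^{2}\right)}} = \frac{1}{\sqrt{-911} + \frac{-15536 - 3267}{4 \left(5180 + 1089\right)}} = \frac{1}{i \sqrt{911} + \frac{-15536 - 3267}{4 \cdot 6269}} = \frac{1}{i \sqrt{911} + \frac{1}{4} \cdot \frac{1}{6269} \left(-18803\right)} = \frac{1}{i \sqrt{911} - \frac{18803}{25076}} = \frac{1}{- \frac{18803}{25076} + i \sqrt{911}}$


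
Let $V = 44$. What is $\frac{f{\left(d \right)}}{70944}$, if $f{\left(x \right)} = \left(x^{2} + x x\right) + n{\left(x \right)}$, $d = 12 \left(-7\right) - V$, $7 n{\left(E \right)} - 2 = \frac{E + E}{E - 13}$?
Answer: $\frac{16171277}{35010864} \approx 0.46189$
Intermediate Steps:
$n{\left(E \right)} = \frac{2}{7} + \frac{2 E}{7 \left(-13 + E\right)}$ ($n{\left(E \right)} = \frac{2}{7} + \frac{\left(E + E\right) \frac{1}{E - 13}}{7} = \frac{2}{7} + \frac{2 E \frac{1}{-13 + E}}{7} = \frac{2}{7} + \frac{2 E}{7 \left(-13 + E\right)}$)
$d = -128$ ($d = 12 \left(-7\right) - 44 = -84 - 44 = -128$)
$f{\left(x \right)} = 2 x^{2} + \frac{2 \left(-13 + 2 x\right)}{7 \left(-13 + x\right)}$ ($f{\left(x \right)} = \left(x^{2} + x x\right) + \frac{2 \left(-13 + 2 x\right)}{7 \left(-13 + x\right)} = \left(x^{2} + x^{2}\right) + \frac{2 \left(-13 + 2 x\right)}{7 \left(-13 + x\right)} = 2 x^{2} + \frac{2 \left(-13 + 2 x\right)}{7 \left(-13 + x\right)}$)
$\frac{f{\left(d \right)}}{70944} = \frac{\frac{2}{7} \frac{1}{-13 - 128} \left(-13 + 2 \left(-128\right) + 7 \left(-128\right)^{2} \left(-13 - 128\right)\right)}{70944} = \frac{2 \left(-13 - 256 + 7 \cdot 16384 \left(-141\right)\right)}{7 \left(-141\right)} \frac{1}{70944} = \frac{2}{7} \left(- \frac{1}{141}\right) \left(-13 - 256 - 16171008\right) \frac{1}{70944} = \frac{2}{7} \left(- \frac{1}{141}\right) \left(-16171277\right) \frac{1}{70944} = \frac{32342554}{987} \cdot \frac{1}{70944} = \frac{16171277}{35010864}$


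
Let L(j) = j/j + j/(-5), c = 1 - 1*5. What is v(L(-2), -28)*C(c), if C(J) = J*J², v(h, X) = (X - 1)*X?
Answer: -51968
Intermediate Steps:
c = -4 (c = 1 - 5 = -4)
L(j) = 1 - j/5 (L(j) = 1 + j*(-⅕) = 1 - j/5)
v(h, X) = X*(-1 + X) (v(h, X) = (-1 + X)*X = X*(-1 + X))
C(J) = J³
v(L(-2), -28)*C(c) = -28*(-1 - 28)*(-4)³ = -28*(-29)*(-64) = 812*(-64) = -51968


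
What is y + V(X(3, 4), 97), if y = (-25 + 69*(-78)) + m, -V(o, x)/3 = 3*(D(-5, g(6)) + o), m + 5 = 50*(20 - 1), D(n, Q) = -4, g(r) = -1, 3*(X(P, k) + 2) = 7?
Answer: -4429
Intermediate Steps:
X(P, k) = ⅓ (X(P, k) = -2 + (⅓)*7 = -2 + 7/3 = ⅓)
m = 945 (m = -5 + 50*(20 - 1) = -5 + 50*19 = -5 + 950 = 945)
V(o, x) = 36 - 9*o (V(o, x) = -9*(-4 + o) = -3*(-12 + 3*o) = 36 - 9*o)
y = -4462 (y = (-25 + 69*(-78)) + 945 = (-25 - 5382) + 945 = -5407 + 945 = -4462)
y + V(X(3, 4), 97) = -4462 + (36 - 9*⅓) = -4462 + (36 - 3) = -4462 + 33 = -4429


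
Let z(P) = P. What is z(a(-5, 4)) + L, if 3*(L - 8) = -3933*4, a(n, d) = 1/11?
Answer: -57595/11 ≈ -5235.9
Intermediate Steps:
a(n, d) = 1/11
L = -5236 (L = 8 + (-3933*4)/3 = 8 + (⅓)*(-15732) = 8 - 5244 = -5236)
z(a(-5, 4)) + L = 1/11 - 5236 = -57595/11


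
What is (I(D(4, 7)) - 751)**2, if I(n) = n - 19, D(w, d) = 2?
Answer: 589824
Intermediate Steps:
I(n) = -19 + n
(I(D(4, 7)) - 751)**2 = ((-19 + 2) - 751)**2 = (-17 - 751)**2 = (-768)**2 = 589824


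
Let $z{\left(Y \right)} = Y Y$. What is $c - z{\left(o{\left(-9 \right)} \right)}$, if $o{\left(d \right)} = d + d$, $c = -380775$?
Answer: $-381099$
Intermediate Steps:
$o{\left(d \right)} = 2 d$
$z{\left(Y \right)} = Y^{2}$
$c - z{\left(o{\left(-9 \right)} \right)} = -380775 - \left(2 \left(-9\right)\right)^{2} = -380775 - \left(-18\right)^{2} = -380775 - 324 = -381099$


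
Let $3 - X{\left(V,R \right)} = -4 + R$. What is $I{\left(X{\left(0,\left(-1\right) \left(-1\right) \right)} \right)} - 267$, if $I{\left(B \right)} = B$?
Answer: $-261$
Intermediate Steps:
$X{\left(V,R \right)} = 7 - R$ ($X{\left(V,R \right)} = 3 - \left(-4 + R\right) = 7 - R$)
$I{\left(X{\left(0,\left(-1\right) \left(-1\right) \right)} \right)} - 267 = \left(7 - \left(-1\right) \left(-1\right)\right) - 267 = \left(7 - 1\right) - 267 = 6 - 267 = -261$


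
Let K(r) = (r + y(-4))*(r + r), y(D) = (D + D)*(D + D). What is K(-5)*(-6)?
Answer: 3540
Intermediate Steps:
y(D) = 4*D² (y(D) = (2*D)*(2*D) = 4*D²)
K(r) = 2*r*(64 + r) (K(r) = (r + 4*(-4)²)*(r + r) = (r + 4*16)*(2*r) = (r + 64)*(2*r) = (64 + r)*(2*r) = 2*r*(64 + r))
K(-5)*(-6) = (2*(-5)*(64 - 5))*(-6) = (2*(-5)*59)*(-6) = -590*(-6) = 3540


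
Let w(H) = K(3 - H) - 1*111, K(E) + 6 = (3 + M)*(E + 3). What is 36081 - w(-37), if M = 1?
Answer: 36026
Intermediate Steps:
K(E) = 6 + 4*E (K(E) = -6 + (3 + 1)*(E + 3) = -6 + 4*(3 + E) = -6 + (12 + 4*E) = 6 + 4*E)
w(H) = -93 - 4*H (w(H) = (6 + 4*(3 - H)) - 1*111 = (6 + (12 - 4*H)) - 111 = (18 - 4*H) - 111 = -93 - 4*H)
36081 - w(-37) = 36081 - (-93 - 4*(-37)) = 36081 - (-93 + 148) = 36081 - 1*55 = 36081 - 55 = 36026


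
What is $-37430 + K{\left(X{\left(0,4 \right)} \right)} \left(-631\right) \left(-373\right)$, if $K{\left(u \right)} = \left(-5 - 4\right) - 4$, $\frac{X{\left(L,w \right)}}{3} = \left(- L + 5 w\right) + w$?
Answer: $-3097149$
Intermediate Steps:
$X{\left(L,w \right)} = - 3 L + 18 w$ ($X{\left(L,w \right)} = 3 \left(\left(- L + 5 w\right) + w\right) = 3 \left(- L + 6 w\right) = - 3 L + 18 w$)
$K{\left(u \right)} = -13$ ($K{\left(u \right)} = -9 - 4 = -13$)
$-37430 + K{\left(X{\left(0,4 \right)} \right)} \left(-631\right) \left(-373\right) = -37430 + \left(-13\right) \left(-631\right) \left(-373\right) = -37430 + 8203 \left(-373\right) = -37430 - 3059719 = -3097149$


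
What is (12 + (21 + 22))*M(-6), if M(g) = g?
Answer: -330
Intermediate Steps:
(12 + (21 + 22))*M(-6) = (12 + (21 + 22))*(-6) = (12 + 43)*(-6) = 55*(-6) = -330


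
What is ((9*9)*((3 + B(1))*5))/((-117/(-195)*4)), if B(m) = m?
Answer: 675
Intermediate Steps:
((9*9)*((3 + B(1))*5))/((-117/(-195)*4)) = ((9*9)*((3 + 1)*5))/((-117/(-195)*4)) = (81*(4*5))/((-117*(-1/195)*4)) = (81*20)/(((⅗)*4)) = 1620/(12/5) = 1620*(5/12) = 675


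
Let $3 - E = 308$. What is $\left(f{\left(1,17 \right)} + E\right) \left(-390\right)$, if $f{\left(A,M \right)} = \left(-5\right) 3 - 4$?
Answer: $126360$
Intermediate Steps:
$f{\left(A,M \right)} = -19$ ($f{\left(A,M \right)} = -15 - 4 = -19$)
$E = -305$ ($E = 3 - 308 = -305$)
$\left(f{\left(1,17 \right)} + E\right) \left(-390\right) = \left(-19 - 305\right) \left(-390\right) = \left(-324\right) \left(-390\right) = 126360$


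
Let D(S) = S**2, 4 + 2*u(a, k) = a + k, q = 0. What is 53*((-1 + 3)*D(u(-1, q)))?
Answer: 1325/2 ≈ 662.50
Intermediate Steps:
u(a, k) = -2 + a/2 + k/2 (u(a, k) = -2 + (a + k)/2 = -2 + (a/2 + k/2) = -2 + a/2 + k/2)
53*((-1 + 3)*D(u(-1, q))) = 53*((-1 + 3)*(-2 + (1/2)*(-1) + (1/2)*0)**2) = 53*(2*(-2 - 1/2 + 0)**2) = 53*(2*(-5/2)**2) = 53*(2*(25/4)) = 53*(25/2) = 1325/2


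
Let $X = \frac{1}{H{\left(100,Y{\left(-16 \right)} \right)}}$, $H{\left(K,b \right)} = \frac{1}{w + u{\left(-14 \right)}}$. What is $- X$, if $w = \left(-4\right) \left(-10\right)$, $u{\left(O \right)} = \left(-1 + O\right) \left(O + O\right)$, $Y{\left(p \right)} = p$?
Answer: $-460$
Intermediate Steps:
$u{\left(O \right)} = 2 O \left(-1 + O\right)$ ($u{\left(O \right)} = \left(-1 + O\right) 2 O = 2 O \left(-1 + O\right)$)
$w = 40$
$H{\left(K,b \right)} = \frac{1}{460}$ ($H{\left(K,b \right)} = \frac{1}{40 + 2 \left(-14\right) \left(-1 - 14\right)} = \frac{1}{40 + 2 \left(-14\right) \left(-15\right)} = \frac{1}{40 + 420} = \frac{1}{460}$)
$X = 460$ ($X = \frac{1}{\frac{1}{460}} = 460$)
$- X = \left(-1\right) 460 = -460$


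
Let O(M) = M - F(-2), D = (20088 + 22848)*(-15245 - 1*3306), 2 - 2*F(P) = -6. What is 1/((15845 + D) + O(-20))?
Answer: -1/796489915 ≈ -1.2555e-9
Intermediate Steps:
F(P) = 4 (F(P) = 1 - 1/2*(-6) = 1 + 3 = 4)
D = -796505736 (D = 42936*(-15245 - 3306) = 42936*(-18551) = -796505736)
O(M) = -4 + M (O(M) = M - 1*4 = M - 4 = -4 + M)
1/((15845 + D) + O(-20)) = 1/((15845 - 796505736) + (-4 - 20)) = 1/(-796489891 - 24) = 1/(-796489915) = -1/796489915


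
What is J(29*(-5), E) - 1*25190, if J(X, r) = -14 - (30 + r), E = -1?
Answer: -25233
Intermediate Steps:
J(X, r) = -44 - r (J(X, r) = -14 + (-30 - r) = -44 - r)
J(29*(-5), E) - 1*25190 = (-44 - 1*(-1)) - 1*25190 = (-44 + 1) - 25190 = -43 - 25190 = -25233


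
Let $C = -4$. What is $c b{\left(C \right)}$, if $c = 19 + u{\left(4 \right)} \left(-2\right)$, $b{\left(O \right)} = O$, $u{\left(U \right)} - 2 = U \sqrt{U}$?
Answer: $4$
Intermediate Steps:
$u{\left(U \right)} = 2 + U^{\frac{3}{2}}$ ($u{\left(U \right)} = 2 + U \sqrt{U} = 2 + U^{\frac{3}{2}}$)
$c = -1$ ($c = 19 + \left(2 + 4^{\frac{3}{2}}\right) \left(-2\right) = 19 + \left(2 + 8\right) \left(-2\right) = 19 + 10 \left(-2\right) = 19 - 20 = -1$)
$c b{\left(C \right)} = \left(-1\right) \left(-4\right) = 4$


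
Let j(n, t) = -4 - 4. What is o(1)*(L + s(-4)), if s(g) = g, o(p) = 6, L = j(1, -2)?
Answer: -72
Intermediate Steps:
j(n, t) = -8
L = -8
o(1)*(L + s(-4)) = 6*(-8 - 4) = 6*(-12) = -72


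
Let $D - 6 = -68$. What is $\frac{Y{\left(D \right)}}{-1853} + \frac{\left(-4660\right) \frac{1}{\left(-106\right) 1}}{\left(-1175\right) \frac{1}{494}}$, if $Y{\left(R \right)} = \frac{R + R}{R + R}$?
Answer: $- \frac{426580467}{23079115} \approx -18.483$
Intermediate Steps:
$D = -62$ ($D = 6 - 68 = -62$)
$Y{\left(R \right)} = 1$ ($Y{\left(R \right)} = \frac{2 R}{2 R} = 2 R \frac{1}{2 R} = 1$)
$\frac{Y{\left(D \right)}}{-1853} + \frac{\left(-4660\right) \frac{1}{\left(-106\right) 1}}{\left(-1175\right) \frac{1}{494}} = 1 \frac{1}{-1853} + \frac{\left(-4660\right) \frac{1}{\left(-106\right) 1}}{\left(-1175\right) \frac{1}{494}} = 1 \left(- \frac{1}{1853}\right) + \frac{\left(-4660\right) \frac{1}{-106}}{\left(-1175\right) \frac{1}{494}} = - \frac{1}{1853} + \frac{\left(-4660\right) \left(- \frac{1}{106}\right)}{- \frac{1175}{494}} = - \frac{1}{1853} + \frac{2330}{53} \left(- \frac{494}{1175}\right) = - \frac{1}{1853} - \frac{230204}{12455} = - \frac{426580467}{23079115}$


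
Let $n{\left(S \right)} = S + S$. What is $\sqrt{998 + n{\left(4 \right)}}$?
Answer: $\sqrt{1006} \approx 31.717$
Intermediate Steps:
$n{\left(S \right)} = 2 S$
$\sqrt{998 + n{\left(4 \right)}} = \sqrt{998 + 2 \cdot 4} = \sqrt{998 + 8} = \sqrt{1006}$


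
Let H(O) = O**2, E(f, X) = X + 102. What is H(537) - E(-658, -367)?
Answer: 288634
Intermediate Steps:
E(f, X) = 102 + X
H(537) - E(-658, -367) = 537**2 - (102 - 367) = 288369 - 1*(-265) = 288369 + 265 = 288634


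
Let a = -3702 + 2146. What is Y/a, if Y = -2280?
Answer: 570/389 ≈ 1.4653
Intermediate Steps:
a = -1556
Y/a = -2280/(-1556) = -2280*(-1/1556) = 570/389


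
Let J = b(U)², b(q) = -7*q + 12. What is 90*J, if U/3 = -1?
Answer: 98010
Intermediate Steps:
U = -3 (U = 3*(-1) = -3)
b(q) = 12 - 7*q
J = 1089 (J = (12 - 7*(-3))² = (12 + 21)² = 33² = 1089)
90*J = 90*1089 = 98010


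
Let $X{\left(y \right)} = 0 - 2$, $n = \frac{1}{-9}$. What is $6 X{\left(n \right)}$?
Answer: $-12$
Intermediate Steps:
$n = - \frac{1}{9} \approx -0.11111$
$X{\left(y \right)} = -2$ ($X{\left(y \right)} = 0 - 2 = -2$)
$6 X{\left(n \right)} = 6 \left(-2\right) = -12$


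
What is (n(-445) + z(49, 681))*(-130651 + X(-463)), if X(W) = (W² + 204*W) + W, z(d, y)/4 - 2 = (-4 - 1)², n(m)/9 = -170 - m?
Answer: -28921851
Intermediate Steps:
n(m) = -1530 - 9*m (n(m) = 9*(-170 - m) = -1530 - 9*m)
z(d, y) = 108 (z(d, y) = 8 + 4*(-4 - 1)² = 8 + 4*(-5)² = 8 + 4*25 = 8 + 100 = 108)
X(W) = W² + 205*W
(n(-445) + z(49, 681))*(-130651 + X(-463)) = ((-1530 - 9*(-445)) + 108)*(-130651 - 463*(205 - 463)) = ((-1530 + 4005) + 108)*(-130651 - 463*(-258)) = (2475 + 108)*(-130651 + 119454) = 2583*(-11197) = -28921851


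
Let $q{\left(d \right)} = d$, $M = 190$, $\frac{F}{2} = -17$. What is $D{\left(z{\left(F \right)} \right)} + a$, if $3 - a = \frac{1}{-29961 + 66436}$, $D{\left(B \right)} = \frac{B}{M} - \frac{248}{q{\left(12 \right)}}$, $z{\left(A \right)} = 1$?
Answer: $- \frac{73438879}{4158150} \approx -17.661$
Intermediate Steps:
$F = -34$ ($F = 2 \left(-17\right) = -34$)
$D{\left(B \right)} = - \frac{62}{3} + \frac{B}{190}$ ($D{\left(B \right)} = \frac{B}{190} - \frac{248}{12} = B \frac{1}{190} - \frac{62}{3} = \frac{B}{190} - \frac{62}{3} = - \frac{62}{3} + \frac{B}{190}$)
$a = \frac{109424}{36475}$ ($a = 3 - \frac{1}{-29961 + 66436} = 3 - \frac{1}{36475} = \frac{109424}{36475} \approx 3.0$)
$D{\left(z{\left(F \right)} \right)} + a = \left(- \frac{62}{3} + \frac{1}{190} \cdot 1\right) + \frac{109424}{36475} = \left(- \frac{62}{3} + \frac{1}{190}\right) + \frac{109424}{36475} = - \frac{11777}{570} + \frac{109424}{36475} = - \frac{73438879}{4158150}$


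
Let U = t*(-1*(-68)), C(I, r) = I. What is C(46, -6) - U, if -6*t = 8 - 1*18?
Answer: -202/3 ≈ -67.333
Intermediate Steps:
t = 5/3 (t = -(8 - 1*18)/6 = -(8 - 18)/6 = -⅙*(-10) = 5/3 ≈ 1.6667)
U = 340/3 (U = 5*(-1*(-68))/3 = (5/3)*68 = 340/3 ≈ 113.33)
C(46, -6) - U = 46 - 1*340/3 = 46 - 340/3 = -202/3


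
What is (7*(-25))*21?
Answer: -3675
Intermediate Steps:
(7*(-25))*21 = -175*21 = -3675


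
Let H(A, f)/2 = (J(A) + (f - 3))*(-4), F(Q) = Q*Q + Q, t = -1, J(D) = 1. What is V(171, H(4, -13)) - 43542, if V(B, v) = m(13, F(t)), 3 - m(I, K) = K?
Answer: -43539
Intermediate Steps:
F(Q) = Q + Q² (F(Q) = Q² + Q = Q + Q²)
H(A, f) = 16 - 8*f (H(A, f) = 2*((1 + (f - 3))*(-4)) = 2*((1 + (-3 + f))*(-4)) = 2*((-2 + f)*(-4)) = 2*(8 - 4*f) = 16 - 8*f)
m(I, K) = 3 - K
V(B, v) = 3 (V(B, v) = 3 - (-1)*(1 - 1) = 3 - (-1)*0 = 3 - 1*0 = 3 + 0 = 3)
V(171, H(4, -13)) - 43542 = 3 - 43542 = -43539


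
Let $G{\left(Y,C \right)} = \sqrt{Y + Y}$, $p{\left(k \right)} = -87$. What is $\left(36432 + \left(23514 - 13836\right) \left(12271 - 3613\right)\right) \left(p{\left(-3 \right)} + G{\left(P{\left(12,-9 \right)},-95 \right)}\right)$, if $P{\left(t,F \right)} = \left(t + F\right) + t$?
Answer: $-7293084372 + 83828556 \sqrt{30} \approx -6.8339 \cdot 10^{9}$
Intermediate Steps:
$P{\left(t,F \right)} = F + 2 t$ ($P{\left(t,F \right)} = \left(F + t\right) + t = F + 2 t$)
$G{\left(Y,C \right)} = \sqrt{2} \sqrt{Y}$ ($G{\left(Y,C \right)} = \sqrt{2 Y} = \sqrt{2} \sqrt{Y}$)
$\left(36432 + \left(23514 - 13836\right) \left(12271 - 3613\right)\right) \left(p{\left(-3 \right)} + G{\left(P{\left(12,-9 \right)},-95 \right)}\right) = \left(36432 + \left(23514 - 13836\right) \left(12271 - 3613\right)\right) \left(-87 + \sqrt{2} \sqrt{-9 + 2 \cdot 12}\right) = \left(36432 + 9678 \cdot 8658\right) \left(-87 + \sqrt{2} \sqrt{-9 + 24}\right) = \left(36432 + 83792124\right) \left(-87 + \sqrt{2} \sqrt{15}\right) = 83828556 \left(-87 + \sqrt{30}\right) = -7293084372 + 83828556 \sqrt{30}$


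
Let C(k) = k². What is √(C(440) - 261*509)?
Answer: √60751 ≈ 246.48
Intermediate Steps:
√(C(440) - 261*509) = √(440² - 261*509) = √(193600 - 132849) = √60751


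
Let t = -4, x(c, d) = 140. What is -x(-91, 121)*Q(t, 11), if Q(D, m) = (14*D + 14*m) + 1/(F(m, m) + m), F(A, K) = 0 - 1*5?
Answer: -41230/3 ≈ -13743.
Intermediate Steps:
F(A, K) = -5 (F(A, K) = 0 - 5 = -5)
Q(D, m) = 1/(-5 + m) + 14*D + 14*m (Q(D, m) = (14*D + 14*m) + 1/(-5 + m) = 1/(-5 + m) + 14*D + 14*m)
-x(-91, 121)*Q(t, 11) = -140*(1 - 70*(-4) - 70*11 + 14*11² + 14*(-4)*11)/(-5 + 11) = -140*(1 + 280 - 770 + 14*121 - 616)/6 = -140*(1 + 280 - 770 + 1694 - 616)/6 = -140*(⅙)*589 = -140*589/6 = -1*41230/3 = -41230/3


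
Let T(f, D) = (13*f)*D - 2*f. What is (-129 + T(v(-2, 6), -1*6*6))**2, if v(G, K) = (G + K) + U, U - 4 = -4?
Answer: 4036081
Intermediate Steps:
U = 0 (U = 4 - 4 = 0)
v(G, K) = G + K (v(G, K) = (G + K) + 0 = G + K)
T(f, D) = -2*f + 13*D*f (T(f, D) = 13*D*f - 2*f = -2*f + 13*D*f)
(-129 + T(v(-2, 6), -1*6*6))**2 = (-129 + (-2 + 6)*(-2 + 13*(-1*6*6)))**2 = (-129 + 4*(-2 + 13*(-6*6)))**2 = (-129 + 4*(-2 + 13*(-36)))**2 = (-129 + 4*(-2 - 468))**2 = (-129 + 4*(-470))**2 = (-129 - 1880)**2 = (-2009)**2 = 4036081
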